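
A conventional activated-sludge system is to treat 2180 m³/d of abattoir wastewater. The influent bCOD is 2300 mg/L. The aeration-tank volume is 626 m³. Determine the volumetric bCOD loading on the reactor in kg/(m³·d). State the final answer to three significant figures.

L_v ≈ 8.01 kg bCOD/(m³·d)

L_v = Q S₀ / V = 2180 × 2300 × 10⁻³ / 626.0 = 8.010 kg/(m³·d).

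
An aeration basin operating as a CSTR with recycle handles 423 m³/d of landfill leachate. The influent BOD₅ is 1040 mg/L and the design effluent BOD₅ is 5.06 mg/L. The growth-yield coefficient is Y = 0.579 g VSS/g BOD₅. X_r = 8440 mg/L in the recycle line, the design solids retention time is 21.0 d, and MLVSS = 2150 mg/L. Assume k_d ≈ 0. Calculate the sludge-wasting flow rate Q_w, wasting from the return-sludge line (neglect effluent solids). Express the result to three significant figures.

Q_w ≈ 30.0 m³/d

With k_d = 0 the design equation reduces to V = Y Q (S₀−S) θ_c / X = 0.579 × 423 × (1040 − 5.06) × 21.0 / 2150 = 2476 m³.
Q_w = (V·X)/(θ_c X_r) = 2476 × 2150 / (21.0 × 8440) = 30.03 m³/d.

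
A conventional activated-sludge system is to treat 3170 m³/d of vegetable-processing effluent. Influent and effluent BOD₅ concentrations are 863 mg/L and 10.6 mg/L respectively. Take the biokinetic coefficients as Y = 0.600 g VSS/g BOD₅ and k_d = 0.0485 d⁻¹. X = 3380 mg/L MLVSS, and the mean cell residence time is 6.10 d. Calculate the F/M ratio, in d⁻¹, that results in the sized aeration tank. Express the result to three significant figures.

F/M ≈ 0.358 d⁻¹

From the SRT design equation V = Y Q (S₀−S) θ_c / [X (1 + k_d θ_c)] = 0.600 × 3170 × (863 − 10.6) × 6.10 / [3380 × (1 + 0.0485 × 6.10)] = 9.89×10^6 / 4380 = 2258 m³.
F/M = applied load / biomass = Q·S₀/(V·X) = 3170 × 863 / (2258 × 3380) = 0.3585 d⁻¹.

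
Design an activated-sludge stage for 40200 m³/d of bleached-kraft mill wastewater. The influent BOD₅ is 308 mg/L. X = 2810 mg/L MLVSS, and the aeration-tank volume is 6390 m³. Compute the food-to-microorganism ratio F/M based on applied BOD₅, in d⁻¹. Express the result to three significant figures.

F/M = applied load / biomass = Q·S₀/(V·X) = 40200 × 308 / (6390 × 2810) = 0.6896 d⁻¹.

F/M ≈ 0.690 d⁻¹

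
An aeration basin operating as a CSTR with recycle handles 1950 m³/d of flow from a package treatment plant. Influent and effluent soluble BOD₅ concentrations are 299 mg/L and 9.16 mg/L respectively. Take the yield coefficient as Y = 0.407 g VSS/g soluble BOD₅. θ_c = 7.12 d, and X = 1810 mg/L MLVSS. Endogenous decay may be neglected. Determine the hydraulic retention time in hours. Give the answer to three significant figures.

τ ≈ 11.1 h

With k_d = 0 the design equation reduces to V = Y Q (S₀−S) θ_c / X = 0.407 × 1950 × (299 − 9.16) × 7.12 / 1810 = 904.9 m³.
Hydraulic retention time τ = V/Q = 904.9 / 1950 = 0.4640 d = 11.14 h.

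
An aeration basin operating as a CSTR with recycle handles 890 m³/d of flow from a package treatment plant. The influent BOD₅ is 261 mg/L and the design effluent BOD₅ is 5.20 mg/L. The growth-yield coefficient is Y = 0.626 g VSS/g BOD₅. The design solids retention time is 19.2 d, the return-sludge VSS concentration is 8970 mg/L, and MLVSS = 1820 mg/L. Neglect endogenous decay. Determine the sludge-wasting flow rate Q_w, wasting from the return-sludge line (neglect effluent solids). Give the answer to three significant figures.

Q_w ≈ 15.9 m³/d

With k_d = 0 the design equation reduces to V = Y Q (S₀−S) θ_c / X = 0.626 × 890 × (261 − 5.20) × 19.2 / 1820 = 1503 m³.
Q_w = (V·X)/(θ_c X_r) = 1503 × 1820 / (19.2 × 8970) = 15.89 m³/d.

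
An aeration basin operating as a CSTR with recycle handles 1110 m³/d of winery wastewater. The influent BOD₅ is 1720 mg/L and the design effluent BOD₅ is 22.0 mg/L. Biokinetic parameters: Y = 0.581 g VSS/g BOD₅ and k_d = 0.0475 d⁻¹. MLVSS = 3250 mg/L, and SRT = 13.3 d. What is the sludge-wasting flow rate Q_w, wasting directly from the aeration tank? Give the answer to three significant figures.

Rearranging the biomass balance for a CMAS with decay, V = Y·Q·ΔS·θ_c / [X·(1+k_d θ_c)] = 0.581 × 1110 × (1720 − 22.0) × 13.3 / [3250 × (1 + 0.0475 × 13.3)] = 1.46×10^7 / 5303 = 2746 m³.
For wasting at MLVSS concentration, Q_w = V/θ_c = 2746/13.3 = 206.5 m³/d.

Q_w ≈ 206 m³/d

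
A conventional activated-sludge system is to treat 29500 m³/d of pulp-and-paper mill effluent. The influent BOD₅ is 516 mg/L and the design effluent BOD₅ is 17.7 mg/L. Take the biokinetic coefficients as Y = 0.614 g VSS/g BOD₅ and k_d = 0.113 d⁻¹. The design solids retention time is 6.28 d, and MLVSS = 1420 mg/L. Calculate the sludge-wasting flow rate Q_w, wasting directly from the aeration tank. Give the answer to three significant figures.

Steady-state biomass mass balance: V·X·(1 + k_d·θ_c) = Y·Q·(S₀ − S)·θ_c, so V = 0.614 × 29500 × (516 − 17.7) × 6.28 / [1420 × (1 + 0.113 × 6.28)] = 5.67×10^7 / 2428 = 23348 m³.
For wasting at MLVSS concentration, Q_w = V/θ_c = 23348/6.28 = 3718 m³/d.

Q_w ≈ 3720 m³/d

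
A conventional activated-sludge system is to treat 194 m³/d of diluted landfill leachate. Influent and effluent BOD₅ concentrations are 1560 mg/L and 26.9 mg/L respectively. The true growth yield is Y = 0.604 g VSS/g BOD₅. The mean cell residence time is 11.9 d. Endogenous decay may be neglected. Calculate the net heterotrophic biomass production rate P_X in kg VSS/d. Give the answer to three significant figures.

P_X ≈ 180 kg VSS/d

Since k_d ≈ 0, Y_obs = Y = 0.604 g VSS/g BOD₅.
Mass of BOD₅ removed per day: Q(S₀ − S) = 194 × 1533 g/m³ = 297.4 kg/d.
Biomass produced: P_X = Y_obs·Q·ΔS = 0.6040 × 297.4 ≈ 179.6 kg VSS/d.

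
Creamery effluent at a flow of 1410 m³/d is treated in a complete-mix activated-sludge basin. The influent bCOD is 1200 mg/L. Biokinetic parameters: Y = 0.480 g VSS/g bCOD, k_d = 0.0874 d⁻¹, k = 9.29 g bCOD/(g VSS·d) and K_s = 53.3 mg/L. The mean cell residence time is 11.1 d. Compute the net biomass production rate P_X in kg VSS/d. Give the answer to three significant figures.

From the Monod/SRT balance for a CMAS, S = K_s·(1+k_d θ_c)/[θ_c·(Y k − k_d) − 1] = 53.3 × (1 + 0.0874 × 11.1) / [11.1 × (0.480 × 9.29 − 0.0874) − 1] = 105.0 / 47.53 = 2.209 mg/L.
Correct the yield for decay: Y_obs = Y/(1 + k_d θ_c) = 0.480 / (1 + 0.0874 × 11.1) = 0.480 / 1.970 = 0.2436.
ΔS = 1200 − 2.21 = 1198 mg/L, so the substrate removal rate is 1410 × 1198/1000 = 1689 kg bCOD/d.
So the net sludge growth is P_X = 0.2436 × 1689 = 411.5 kg VSS/d.

P_X ≈ 411 kg VSS/d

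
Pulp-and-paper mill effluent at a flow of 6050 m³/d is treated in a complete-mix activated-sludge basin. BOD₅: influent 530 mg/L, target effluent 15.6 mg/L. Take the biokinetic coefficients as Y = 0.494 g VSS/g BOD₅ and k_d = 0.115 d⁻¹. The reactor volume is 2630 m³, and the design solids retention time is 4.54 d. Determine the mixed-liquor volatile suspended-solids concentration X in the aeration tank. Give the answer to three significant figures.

From V·X·(1 + k_d·θ_c) = Y·Q·(S₀ − S)·θ_c: X = 0.494 × 6050 × (530 − 15.6) × 4.54 / [2630 × (1 + 0.115 × 4.54)] = 1744 mg/L.

X ≈ 1740 mg/L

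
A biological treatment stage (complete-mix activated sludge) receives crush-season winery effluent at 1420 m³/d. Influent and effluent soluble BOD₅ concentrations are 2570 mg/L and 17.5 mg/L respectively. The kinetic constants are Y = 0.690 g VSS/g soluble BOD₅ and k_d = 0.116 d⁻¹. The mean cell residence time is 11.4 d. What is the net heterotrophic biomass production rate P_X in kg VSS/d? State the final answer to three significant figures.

The observed yield is Y_obs = Y/(1 + k_d·θ_c) = 0.690 / (1 + 0.116 × 11.4) = 0.690 / 2.322 = 0.2971 g VSS per g soluble BOD₅ removed.
ΔS = 2570 − 17.5 = 2552 mg/L, so the substrate removal rate is 1420 × 2552/1000 = 3625 kg soluble BOD₅/d.
So the net sludge growth is P_X = 0.2971 × 3625 = 1077 kg VSS/d.

P_X ≈ 1080 kg VSS/d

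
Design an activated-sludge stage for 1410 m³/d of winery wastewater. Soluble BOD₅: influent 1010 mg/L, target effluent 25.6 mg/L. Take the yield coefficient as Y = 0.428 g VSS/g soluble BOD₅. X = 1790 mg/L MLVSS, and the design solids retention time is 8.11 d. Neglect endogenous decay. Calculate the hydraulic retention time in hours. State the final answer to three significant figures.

τ ≈ 45.8 h

V·X = Y·Q·ΔS·θ_c gives V = 0.428 × 1410 × (1010 − 25.6) × 8.11 / 1790 = 2692 m³.
HRT = V/Q = 2692 m³ / 1410 m³·d⁻¹ = 1.909 d × 24 = 45.81 h.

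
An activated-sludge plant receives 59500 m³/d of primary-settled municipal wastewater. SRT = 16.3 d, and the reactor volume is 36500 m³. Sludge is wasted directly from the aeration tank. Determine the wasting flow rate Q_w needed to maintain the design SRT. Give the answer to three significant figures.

Q_w ≈ 2240 m³/d

With mixed-liquor wasting, θ_c = V/Q_w, so Q_w = V/θ_c = 36500/16.3 = 2239 m³/d.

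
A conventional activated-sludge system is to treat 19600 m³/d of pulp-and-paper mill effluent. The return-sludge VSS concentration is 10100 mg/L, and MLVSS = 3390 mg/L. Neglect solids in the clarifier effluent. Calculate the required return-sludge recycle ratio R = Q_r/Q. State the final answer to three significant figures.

Solids balance on the clarifier gives (1+R)X = R·X_r, so R = X/(X_r − X) = 3390 / (10100 − 3390) = 0.5052.

R ≈ 0.505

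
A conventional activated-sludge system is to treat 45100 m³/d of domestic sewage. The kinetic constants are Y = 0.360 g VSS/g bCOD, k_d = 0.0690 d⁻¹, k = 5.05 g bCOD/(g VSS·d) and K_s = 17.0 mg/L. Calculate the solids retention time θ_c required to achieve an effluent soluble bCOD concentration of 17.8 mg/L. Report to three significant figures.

θ_c ≈ 1.16 d

Specific growth rate at S = 17.8 mg/L: μ = YkS/(K_s+S) = 0.360·5.05·17.8/(17.0+17.8) = 0.9299 d⁻¹.
θ_c = 1/(μ − k_d) = 1/(0.9299 − 0.0690) = 1/0.8609 = 1.162 d.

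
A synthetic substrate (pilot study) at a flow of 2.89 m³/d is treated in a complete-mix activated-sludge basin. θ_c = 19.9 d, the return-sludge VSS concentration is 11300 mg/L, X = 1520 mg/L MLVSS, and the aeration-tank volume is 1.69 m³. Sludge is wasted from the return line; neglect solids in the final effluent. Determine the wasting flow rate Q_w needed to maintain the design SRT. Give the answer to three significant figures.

θ_c = V·X/(Q_w·X_r) when wasting from the recycle, so Q_w = V·X/(θ_c·X_r) = 1.690 × 1520 / (19.9 × 11300) = 0.01142 m³/d.

Q_w ≈ 0.0114 m³/d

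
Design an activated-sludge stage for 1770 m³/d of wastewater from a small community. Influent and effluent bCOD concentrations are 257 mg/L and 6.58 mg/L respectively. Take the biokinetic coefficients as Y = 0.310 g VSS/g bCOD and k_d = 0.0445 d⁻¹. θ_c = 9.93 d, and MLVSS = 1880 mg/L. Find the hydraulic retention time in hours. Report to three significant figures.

τ ≈ 6.83 h

Steady-state biomass mass balance: V·X·(1 + k_d·θ_c) = Y·Q·(S₀ − S)·θ_c, so V = 0.310 × 1770 × (257 − 6.58) × 9.93 / [1880 × (1 + 0.0445 × 9.93)] = 1.36×10^6 / 2711 = 503.3 m³.
Hydraulic retention time τ = V/Q = 503.3 / 1770 = 0.2844 d = 6.825 h.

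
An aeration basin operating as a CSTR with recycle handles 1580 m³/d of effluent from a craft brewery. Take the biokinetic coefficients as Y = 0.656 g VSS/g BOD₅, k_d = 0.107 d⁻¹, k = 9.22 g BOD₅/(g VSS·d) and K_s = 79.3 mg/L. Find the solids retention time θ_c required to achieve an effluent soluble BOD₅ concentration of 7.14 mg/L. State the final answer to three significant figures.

Specific growth rate at S = 7.14 mg/L: μ = YkS/(K_s+S) = 0.656·9.22·7.14/(79.3+7.14) = 0.4996 d⁻¹.
1/θ_c = 0.4996 − 0.107 = 0.3926 d⁻¹, so θ_c = 2.547 d.

θ_c ≈ 2.55 d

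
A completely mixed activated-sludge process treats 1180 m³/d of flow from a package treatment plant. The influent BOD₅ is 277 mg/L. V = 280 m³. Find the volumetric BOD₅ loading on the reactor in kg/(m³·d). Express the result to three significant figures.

Volumetric loading L_v = Q·S₀ / V = 1180 × 277 g/m³ / 280.0 m³ = 1167 g/(m³·d) = 1.167 kg BOD₅/(m³·d).

L_v ≈ 1.17 kg BOD₅/(m³·d)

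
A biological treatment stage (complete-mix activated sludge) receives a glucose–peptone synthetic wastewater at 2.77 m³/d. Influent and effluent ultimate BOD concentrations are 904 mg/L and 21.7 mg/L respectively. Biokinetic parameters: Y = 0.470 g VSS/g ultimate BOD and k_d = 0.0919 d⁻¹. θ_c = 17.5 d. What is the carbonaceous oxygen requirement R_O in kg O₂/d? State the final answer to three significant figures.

The observed yield is Y_obs = Y/(1 + k_d·θ_c) = 0.470 / (1 + 0.0919 × 17.5) = 0.470 / 2.608 = 0.1802 g VSS per g ultimate BOD removed.
ΔS = 904 − 21.7 = 882.3 mg/L, so the substrate removal rate is 2.77 × 882.3/1000 = 2.444 kg ultimate BOD/d.
Net sludge production P_X = 0.1802 × 2.444 = 0.4404 kg VSS/d.
R_O = Q·(S₀ − S) − 1.42·P_X = 2.444 − 1.42 × 0.4404 = 1.819 kg O₂/d.

R_O ≈ 1.82 kg O₂/d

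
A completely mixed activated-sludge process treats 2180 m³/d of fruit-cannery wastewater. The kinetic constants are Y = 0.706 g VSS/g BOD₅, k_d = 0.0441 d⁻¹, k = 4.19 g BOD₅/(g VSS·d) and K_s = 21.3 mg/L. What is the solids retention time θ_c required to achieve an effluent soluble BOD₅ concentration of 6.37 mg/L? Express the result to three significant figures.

θ_c ≈ 1.57 d

Specific growth rate at S = 6.37 mg/L: μ = YkS/(K_s+S) = 0.706·4.19·6.37/(21.3+6.37) = 0.6810 d⁻¹.
θ_c = 1/(μ − k_d) = 1/(0.6810 − 0.0441) = 1/0.6369 = 1.570 d.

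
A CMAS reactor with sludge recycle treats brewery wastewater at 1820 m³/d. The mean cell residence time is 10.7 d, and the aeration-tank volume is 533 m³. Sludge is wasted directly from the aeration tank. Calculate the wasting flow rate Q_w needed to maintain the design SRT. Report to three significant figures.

Wasting from the aeration tank: Q_w = V / θ_c = 533.0 / 10.7 = 49.81 m³/d.

Q_w ≈ 49.8 m³/d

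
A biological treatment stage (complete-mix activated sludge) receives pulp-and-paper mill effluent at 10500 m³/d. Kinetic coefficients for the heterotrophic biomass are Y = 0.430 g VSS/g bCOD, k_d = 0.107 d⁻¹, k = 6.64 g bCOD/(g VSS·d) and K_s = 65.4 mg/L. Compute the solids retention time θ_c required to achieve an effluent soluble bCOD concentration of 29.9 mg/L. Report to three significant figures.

θ_c ≈ 1.27 d

At the target effluent, Y k S/(K_s+S) = 0.430×6.64×29.9/95.30 = 0.8958 d⁻¹.
θ_c = 1/(μ − k_d) = 1/(0.8958 − 0.107) = 1/0.7888 = 1.268 d.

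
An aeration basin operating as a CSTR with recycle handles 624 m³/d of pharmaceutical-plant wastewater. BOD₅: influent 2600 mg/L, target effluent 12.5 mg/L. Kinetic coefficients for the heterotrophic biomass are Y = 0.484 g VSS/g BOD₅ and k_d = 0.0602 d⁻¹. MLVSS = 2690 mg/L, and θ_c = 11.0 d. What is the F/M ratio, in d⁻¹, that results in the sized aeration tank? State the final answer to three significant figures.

F/M ≈ 0.314 d⁻¹

Steady-state biomass mass balance: V·X·(1 + k_d·θ_c) = Y·Q·(S₀ − S)·θ_c, so V = 0.484 × 624 × (2600 − 12.5) × 11.0 / [2690 × (1 + 0.0602 × 11.0)] = 8.6×10^6 / 4471 = 1923 m³.
Food-to-microorganism ratio F/M = Q S₀ / (V X) = 624 × 2600 / (1923 × 2690) = 0.3137 d⁻¹.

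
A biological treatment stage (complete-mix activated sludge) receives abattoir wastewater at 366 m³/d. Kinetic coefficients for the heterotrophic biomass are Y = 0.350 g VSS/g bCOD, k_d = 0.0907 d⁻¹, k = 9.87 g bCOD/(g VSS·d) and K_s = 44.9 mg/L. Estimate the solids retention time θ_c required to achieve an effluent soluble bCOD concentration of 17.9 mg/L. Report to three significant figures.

θ_c ≈ 1.12 d

From 1/θ_c = Y·k·S/(K_s + S) − k_d: Y·k·S/(K_s+S) = 0.350 × 9.87 × 17.9 / (44.9 + 17.9) = 0.9846 d⁻¹.
Then 1/θ_c = μ − k_d = 0.9846 − 0.0907 = 0.8939 d⁻¹, giving θ_c = 1.119 d.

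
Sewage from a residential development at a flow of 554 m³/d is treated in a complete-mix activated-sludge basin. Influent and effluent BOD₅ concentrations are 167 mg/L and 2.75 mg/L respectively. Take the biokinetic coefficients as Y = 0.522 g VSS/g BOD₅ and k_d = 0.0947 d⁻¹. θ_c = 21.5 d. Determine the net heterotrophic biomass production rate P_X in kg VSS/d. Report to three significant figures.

P_X ≈ 15.6 kg VSS/d

Y_obs = Y / (1 + k_d θ_c) = 0.522 / (1 + 0.0947 × 21.5) = 0.522 / 3.036 = 0.1719.
ΔS = 167 − 2.75 = 164.2 mg/L, so the substrate removal rate is 554 × 164.2/1000 = 90.99 kg BOD₅/d.
Biomass produced: P_X = Y_obs·Q·ΔS = 0.1719 × 90.99 ≈ 15.65 kg VSS/d.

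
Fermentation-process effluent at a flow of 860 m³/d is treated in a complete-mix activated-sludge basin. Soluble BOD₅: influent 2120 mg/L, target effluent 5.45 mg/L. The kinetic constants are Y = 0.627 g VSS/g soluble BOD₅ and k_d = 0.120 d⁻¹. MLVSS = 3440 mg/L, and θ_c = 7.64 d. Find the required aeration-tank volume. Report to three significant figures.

Steady-state biomass mass balance: V·X·(1 + k_d·θ_c) = Y·Q·(S₀ − S)·θ_c, so V = 0.627 × 860 × (2120 − 5.45) × 7.64 / [3440 × (1 + 0.120 × 7.64)] = 8.71×10^6 / 6594 = 1321 m³.

V ≈ 1320 m³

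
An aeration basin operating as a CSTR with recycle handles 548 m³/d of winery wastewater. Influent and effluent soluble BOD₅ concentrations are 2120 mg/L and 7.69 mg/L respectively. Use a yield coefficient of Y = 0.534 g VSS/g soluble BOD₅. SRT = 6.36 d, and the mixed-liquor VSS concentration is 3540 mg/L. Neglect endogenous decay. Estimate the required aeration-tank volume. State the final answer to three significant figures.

V ≈ 1110 m³

V·X = Y·Q·ΔS·θ_c gives V = 0.534 × 548 × (2120 − 7.69) × 6.36 / 3540 = 1111 m³.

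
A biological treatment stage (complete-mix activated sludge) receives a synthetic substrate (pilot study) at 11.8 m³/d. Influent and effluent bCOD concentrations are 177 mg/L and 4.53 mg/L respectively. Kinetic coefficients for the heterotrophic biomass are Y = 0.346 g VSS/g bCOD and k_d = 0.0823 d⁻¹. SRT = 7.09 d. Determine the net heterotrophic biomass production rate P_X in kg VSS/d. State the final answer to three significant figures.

P_X ≈ 0.445 kg VSS/d

Observed yield with endogenous decay: Y_obs = Y / (1 + k_d·θ_c) = 0.346 / (1 + 0.0823 × 7.09) = 0.346 / 1.584 = 0.2185 g VSS/g bCOD.
ΔS = 177 − 4.53 = 172.5 mg/L, so the substrate removal rate is 11.8 × 172.5/1000 = 2.035 kg bCOD/d.
So the net sludge growth is P_X = 0.2185 × 2.035 = 0.4447 kg VSS/d.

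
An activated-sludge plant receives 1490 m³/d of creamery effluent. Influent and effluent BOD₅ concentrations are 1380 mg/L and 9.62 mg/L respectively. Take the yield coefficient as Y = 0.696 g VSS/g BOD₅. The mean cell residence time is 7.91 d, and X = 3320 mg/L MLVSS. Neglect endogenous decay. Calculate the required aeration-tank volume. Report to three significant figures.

V ≈ 3390 m³

With k_d = 0 the design equation reduces to V = Y Q (S₀−S) θ_c / X = 0.696 × 1490 × (1380 − 9.62) × 7.91 / 3320 = 3386 m³.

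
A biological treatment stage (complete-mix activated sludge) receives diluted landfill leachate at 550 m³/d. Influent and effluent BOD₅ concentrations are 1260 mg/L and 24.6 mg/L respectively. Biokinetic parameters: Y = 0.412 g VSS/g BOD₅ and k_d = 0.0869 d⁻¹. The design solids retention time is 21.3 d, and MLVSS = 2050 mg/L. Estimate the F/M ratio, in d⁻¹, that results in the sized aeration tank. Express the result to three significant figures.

From the SRT design equation V = Y Q (S₀−S) θ_c / [X (1 + k_d θ_c)] = 0.412 × 550 × (1260 − 24.6) × 21.3 / [2050 × (1 + 0.0869 × 21.3)] = 5.96×10^6 / 5844 = 1020 m³.
Food-to-microorganism ratio F/M = Q S₀ / (V X) = 550 × 1260 / (1020 × 2050) = 0.3313 d⁻¹.

F/M ≈ 0.331 d⁻¹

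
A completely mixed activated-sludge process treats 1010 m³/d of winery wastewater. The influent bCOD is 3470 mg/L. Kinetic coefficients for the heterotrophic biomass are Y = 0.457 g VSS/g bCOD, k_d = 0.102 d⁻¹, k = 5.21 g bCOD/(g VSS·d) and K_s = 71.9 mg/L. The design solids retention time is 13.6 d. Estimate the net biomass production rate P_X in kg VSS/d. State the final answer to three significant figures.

Effluent substrate depends only on kinetics and SRT: S = K_s(1 + k_d θ_c) / [θ_c(Yk − k_d) − 1] = 71.9 × (1 + 0.102 × 13.6) / [13.6 × (0.457 × 5.21 − 0.102) − 1] = 171.6 / 29.99 = 5.722 mg/L.
Observed yield with endogenous decay: Y_obs = Y / (1 + k_d·θ_c) = 0.457 / (1 + 0.102 × 13.6) = 0.457 / 2.387 = 0.1914 g VSS/g bCOD.
Mass of bCOD removed per day: Q(S₀ − S) = 1010 × 3464 g/m³ = 3499 kg/d.
Biomass produced: P_X = Y_obs·Q·ΔS = 0.1914 × 3499 ≈ 669.8 kg VSS/d.

P_X ≈ 670 kg VSS/d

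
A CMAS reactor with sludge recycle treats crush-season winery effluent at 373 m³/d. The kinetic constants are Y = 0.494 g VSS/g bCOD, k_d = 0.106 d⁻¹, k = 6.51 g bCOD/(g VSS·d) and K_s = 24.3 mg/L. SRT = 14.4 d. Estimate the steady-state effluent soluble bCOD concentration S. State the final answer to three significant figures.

From the Monod/SRT balance for a CMAS, S = K_s·(1+k_d θ_c)/[θ_c·(Y k − k_d) − 1] = 24.3 × (1 + 0.106 × 14.4) / [14.4 × (0.494 × 6.51 − 0.106) − 1] = 61.39 / 43.78 = 1.402 mg/L.

S ≈ 1.40 mg/L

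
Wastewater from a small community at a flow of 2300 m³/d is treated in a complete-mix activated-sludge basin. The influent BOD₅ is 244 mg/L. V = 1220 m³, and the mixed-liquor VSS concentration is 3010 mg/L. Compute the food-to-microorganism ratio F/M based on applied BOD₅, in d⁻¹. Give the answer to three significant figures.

F/M = Q·S₀ / (V·X) = 2300 × 244 / (1220 × 3010) = 0.1528 g BOD₅·(g VSS·d)⁻¹.

F/M ≈ 0.153 d⁻¹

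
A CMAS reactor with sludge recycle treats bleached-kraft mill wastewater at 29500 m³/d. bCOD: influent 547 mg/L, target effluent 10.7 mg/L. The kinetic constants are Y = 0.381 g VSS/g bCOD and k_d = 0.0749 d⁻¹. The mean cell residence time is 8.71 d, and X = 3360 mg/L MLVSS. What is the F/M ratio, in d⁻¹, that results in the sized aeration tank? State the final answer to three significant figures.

From the SRT design equation V = Y Q (S₀−S) θ_c / [X (1 + k_d θ_c)] = 0.381 × 29500 × (547 − 10.7) × 8.71 / [3360 × (1 + 0.0749 × 8.71)] = 5.25×10^7 / 5552 = 9456 m³.
F/M = applied load / biomass = Q·S₀/(V·X) = 29500 × 547 / (9456 × 3360) = 0.5079 d⁻¹.

F/M ≈ 0.508 d⁻¹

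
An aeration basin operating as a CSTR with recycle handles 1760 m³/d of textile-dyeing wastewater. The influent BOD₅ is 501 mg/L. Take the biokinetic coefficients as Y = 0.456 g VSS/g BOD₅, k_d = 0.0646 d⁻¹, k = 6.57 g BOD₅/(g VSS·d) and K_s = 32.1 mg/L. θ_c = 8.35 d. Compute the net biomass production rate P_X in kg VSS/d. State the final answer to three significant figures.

Effluent substrate depends only on kinetics and SRT: S = K_s(1 + k_d θ_c) / [θ_c(Yk − k_d) − 1] = 32.1 × (1 + 0.0646 × 8.35) / [8.35 × (0.456 × 6.57 − 0.0646) − 1] = 49.42 / 23.48 = 2.105 mg/L.
Observed yield with endogenous decay: Y_obs = Y / (1 + k_d·θ_c) = 0.456 / (1 + 0.0646 × 8.35) = 0.456 / 1.539 = 0.2962 g VSS/g BOD₅.
ΔS = 501 − 2.10 = 498.9 mg/L, so the substrate removal rate is 1760 × 498.9/1000 = 878.1 kg BOD₅/d.
Biomass produced: P_X = Y_obs·Q·ΔS = 0.2962 × 878.1 ≈ 260.1 kg VSS/d.

P_X ≈ 260 kg VSS/d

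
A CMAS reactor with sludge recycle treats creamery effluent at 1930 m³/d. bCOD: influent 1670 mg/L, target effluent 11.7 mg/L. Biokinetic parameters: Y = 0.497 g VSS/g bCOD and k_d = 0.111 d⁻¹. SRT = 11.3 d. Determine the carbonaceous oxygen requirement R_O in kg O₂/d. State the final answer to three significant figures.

The observed yield is Y_obs = Y/(1 + k_d·θ_c) = 0.497 / (1 + 0.111 × 11.3) = 0.497 / 2.254 = 0.2205 g VSS per g bCOD removed.
ΔS = 1670 − 11.7 = 1658 mg/L, so the substrate removal rate is 1930 × 1658/1000 = 3201 kg bCOD/d.
P_X = Y_obs·Q·(S₀ − S) = 0.2205 × 3201 = 705.6 kg VSS/d.
R_O = Q·ΔS − 1.42 P_X = 3201 − 1002 = 2199 kg O₂/d.

R_O ≈ 2200 kg O₂/d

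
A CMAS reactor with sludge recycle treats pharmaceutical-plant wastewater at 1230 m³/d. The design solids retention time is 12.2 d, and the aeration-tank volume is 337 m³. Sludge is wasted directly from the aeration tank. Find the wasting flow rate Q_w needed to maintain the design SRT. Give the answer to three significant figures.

For wasting at MLVSS concentration, Q_w = V/θ_c = 337.0/12.2 = 27.62 m³/d.

Q_w ≈ 27.6 m³/d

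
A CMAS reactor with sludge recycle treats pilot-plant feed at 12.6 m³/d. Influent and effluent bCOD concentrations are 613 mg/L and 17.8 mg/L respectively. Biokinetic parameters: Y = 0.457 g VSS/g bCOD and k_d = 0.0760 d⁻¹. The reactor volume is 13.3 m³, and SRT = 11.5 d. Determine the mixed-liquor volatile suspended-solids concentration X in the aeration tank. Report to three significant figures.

X ≈ 1580 mg/L

X = Y·Q·ΔS·θ_c / [V·(1 + k_d θ_c)] = 0.457 × 12.6 × (613 − 17.8) × 11.5 / [13.3 × (1 + 0.0760 × 11.5)] = 1581 mg/L.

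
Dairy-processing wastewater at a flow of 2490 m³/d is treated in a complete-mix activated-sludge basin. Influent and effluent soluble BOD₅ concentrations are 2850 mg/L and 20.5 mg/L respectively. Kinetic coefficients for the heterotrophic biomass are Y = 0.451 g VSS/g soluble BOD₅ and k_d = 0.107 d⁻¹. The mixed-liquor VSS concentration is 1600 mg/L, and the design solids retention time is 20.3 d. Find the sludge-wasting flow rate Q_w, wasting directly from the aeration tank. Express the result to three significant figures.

Q_w ≈ 626 m³/d

Rearranging the biomass balance for a CMAS with decay, V = Y·Q·ΔS·θ_c / [X·(1+k_d θ_c)] = 0.451 × 2490 × (2850 − 20.5) × 20.3 / [1600 × (1 + 0.107 × 20.3)] = 6.45×10^7 / 5075 = 12709 m³.
Wasting from the aeration tank: Q_w = V / θ_c = 12709 / 20.3 = 626.1 m³/d.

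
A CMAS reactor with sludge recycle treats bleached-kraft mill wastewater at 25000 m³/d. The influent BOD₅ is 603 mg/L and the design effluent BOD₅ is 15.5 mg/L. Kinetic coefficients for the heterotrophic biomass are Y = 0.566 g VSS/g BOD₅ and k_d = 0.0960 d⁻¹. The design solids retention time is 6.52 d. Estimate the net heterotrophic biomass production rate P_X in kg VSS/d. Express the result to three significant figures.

P_X ≈ 5110 kg VSS/d

Y_obs = Y / (1 + k_d θ_c) = 0.566 / (1 + 0.0960 × 6.52) = 0.566 / 1.626 = 0.3481.
ΔS = 603 − 15.5 = 587.5 mg/L, so the substrate removal rate is 25000 × 587.5/1000 = 14688 kg BOD₅/d.
So the net sludge growth is P_X = 0.3481 × 14688 = 5113 kg VSS/d.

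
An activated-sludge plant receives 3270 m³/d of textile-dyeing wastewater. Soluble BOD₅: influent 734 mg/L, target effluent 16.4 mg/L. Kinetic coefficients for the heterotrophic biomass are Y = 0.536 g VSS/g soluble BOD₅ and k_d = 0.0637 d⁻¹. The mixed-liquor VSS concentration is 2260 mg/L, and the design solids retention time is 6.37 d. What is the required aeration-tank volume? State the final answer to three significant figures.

Steady-state biomass mass balance: V·X·(1 + k_d·θ_c) = Y·Q·(S₀ − S)·θ_c, so V = 0.536 × 3270 × (734 − 16.4) × 6.37 / [2260 × (1 + 0.0637 × 6.37)] = 8.01×10^6 / 3177 = 2522 m³.

V ≈ 2520 m³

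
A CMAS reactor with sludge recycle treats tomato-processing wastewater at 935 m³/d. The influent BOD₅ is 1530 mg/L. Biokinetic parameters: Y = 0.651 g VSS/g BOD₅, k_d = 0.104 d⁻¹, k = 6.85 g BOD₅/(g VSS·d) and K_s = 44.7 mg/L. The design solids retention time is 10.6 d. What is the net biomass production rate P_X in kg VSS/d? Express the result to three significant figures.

P_X ≈ 442 kg VSS/d

From the Monod/SRT balance for a CMAS, S = K_s·(1+k_d θ_c)/[θ_c·(Y k − k_d) − 1] = 44.7 × (1 + 0.104 × 10.6) / [10.6 × (0.651 × 6.85 − 0.104) − 1] = 93.98 / 45.17 = 2.081 mg/L.
The observed yield is Y_obs = Y/(1 + k_d·θ_c) = 0.651 / (1 + 0.104 × 10.6) = 0.651 / 2.102 = 0.3096 g VSS per g BOD₅ removed.
Q·(S₀ − S) = 935 × (1530 − 2.08) × 10⁻³ = 1429 kg/d removed.
Biomass produced: P_X = Y_obs·Q·ΔS = 0.3096 × 1429 ≈ 442.4 kg VSS/d.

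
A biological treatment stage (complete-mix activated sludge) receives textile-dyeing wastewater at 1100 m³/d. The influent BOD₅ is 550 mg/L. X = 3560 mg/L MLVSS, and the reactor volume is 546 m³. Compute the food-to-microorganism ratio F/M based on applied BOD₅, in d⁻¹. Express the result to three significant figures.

F/M = applied load / biomass = Q·S₀/(V·X) = 1100 × 550 / (546.0 × 3560) = 0.3113 d⁻¹.

F/M ≈ 0.311 d⁻¹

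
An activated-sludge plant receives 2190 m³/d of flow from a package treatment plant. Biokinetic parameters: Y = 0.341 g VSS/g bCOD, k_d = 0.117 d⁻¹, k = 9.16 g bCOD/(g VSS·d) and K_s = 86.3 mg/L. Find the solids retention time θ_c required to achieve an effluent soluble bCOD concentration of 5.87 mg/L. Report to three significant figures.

θ_c ≈ 12.2 d

From 1/θ_c = Y·k·S/(K_s + S) − k_d: Y·k·S/(K_s+S) = 0.341 × 9.16 × 5.87 / (86.3 + 5.87) = 0.1989 d⁻¹.
1/θ_c = 0.1989 − 0.117 = 0.08193 d⁻¹, so θ_c = 12.21 d.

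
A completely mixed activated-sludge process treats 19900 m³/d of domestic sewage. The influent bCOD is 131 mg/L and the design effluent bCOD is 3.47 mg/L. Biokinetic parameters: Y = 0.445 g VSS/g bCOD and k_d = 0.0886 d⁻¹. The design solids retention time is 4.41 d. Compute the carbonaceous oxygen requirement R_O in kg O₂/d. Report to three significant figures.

Observed yield with endogenous decay: Y_obs = Y / (1 + k_d·θ_c) = 0.445 / (1 + 0.0886 × 4.41) = 0.445 / 1.391 = 0.3200 g VSS/g bCOD.
Mass of bCOD removed per day: Q(S₀ − S) = 19900 × 127.5 g/m³ = 2538 kg/d.
Biomass synthesised: P_X = Y_obs × 2538 = 812.1 kg VSS/d.
R_O = Q·(S₀ − S) − 1.42·P_X = 2538 − 1.42 × 812.1 = 1385 kg O₂/d.

R_O ≈ 1380 kg O₂/d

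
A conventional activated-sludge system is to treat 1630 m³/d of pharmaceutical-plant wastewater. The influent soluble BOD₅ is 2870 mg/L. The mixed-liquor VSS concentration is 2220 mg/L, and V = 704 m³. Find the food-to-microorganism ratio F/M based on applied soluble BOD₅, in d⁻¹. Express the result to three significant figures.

F/M ≈ 2.99 d⁻¹

F/M = Q·S₀ / (V·X) = 1630 × 2870 / (704.0 × 2220) = 2.993 g soluble BOD₅·(g VSS·d)⁻¹.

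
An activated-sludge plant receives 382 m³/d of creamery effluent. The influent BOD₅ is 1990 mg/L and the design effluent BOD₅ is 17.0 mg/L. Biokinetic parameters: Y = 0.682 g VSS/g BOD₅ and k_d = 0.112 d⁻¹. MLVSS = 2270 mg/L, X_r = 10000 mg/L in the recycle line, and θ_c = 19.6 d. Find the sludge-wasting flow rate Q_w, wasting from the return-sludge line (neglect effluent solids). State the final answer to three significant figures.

Q_w ≈ 16.1 m³/d

From the SRT design equation V = Y Q (S₀−S) θ_c / [X (1 + k_d θ_c)] = 0.682 × 382 × (1990 − 17.0) × 19.6 / [2270 × (1 + 0.112 × 19.6)] = 1.01×10^7 / 7253 = 1389 m³.
θ_c = V·X/(Q_w·X_r) when wasting from the recycle, so Q_w = V·X/(θ_c·X_r) = 1389 × 2270 / (19.6 × 10000) = 16.09 m³/d.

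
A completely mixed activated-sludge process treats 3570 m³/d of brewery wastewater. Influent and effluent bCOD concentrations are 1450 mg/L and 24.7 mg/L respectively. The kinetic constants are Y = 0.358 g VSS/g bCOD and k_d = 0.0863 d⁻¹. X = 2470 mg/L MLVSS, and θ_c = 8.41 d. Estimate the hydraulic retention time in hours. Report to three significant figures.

Rearranging the biomass balance for a CMAS with decay, V = Y·Q·ΔS·θ_c / [X·(1+k_d θ_c)] = 0.358 × 3570 × (1450 − 24.7) × 8.41 / [2470 × (1 + 0.0863 × 8.41)] = 1.53×10^7 / 4263 = 3594 m³.
HRT = V/Q = 3594 m³ / 3570 m³·d⁻¹ = 1.007 d × 24 = 24.16 h.

τ ≈ 24.2 h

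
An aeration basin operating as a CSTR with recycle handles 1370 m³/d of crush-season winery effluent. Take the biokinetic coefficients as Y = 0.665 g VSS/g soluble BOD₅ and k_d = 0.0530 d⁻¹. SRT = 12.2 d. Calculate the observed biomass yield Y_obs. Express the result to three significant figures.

Y_obs = Y / (1 + k_d θ_c) = 0.665 / (1 + 0.0530 × 12.2) = 0.665 / 1.647 = 0.4039.

Y_obs ≈ 0.404 g VSS/g soluble BOD₅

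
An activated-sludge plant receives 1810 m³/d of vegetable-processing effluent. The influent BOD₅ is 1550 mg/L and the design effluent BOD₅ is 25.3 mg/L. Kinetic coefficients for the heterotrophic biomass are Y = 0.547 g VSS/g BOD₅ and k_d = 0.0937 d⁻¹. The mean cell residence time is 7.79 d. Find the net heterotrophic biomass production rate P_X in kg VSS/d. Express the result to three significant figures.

P_X ≈ 873 kg VSS/d

Y_obs = Y / (1 + k_d θ_c) = 0.547 / (1 + 0.0937 × 7.79) = 0.547 / 1.730 = 0.3162.
ΔS = 1550 − 25.3 = 1525 mg/L, so the substrate removal rate is 1810 × 1525/1000 = 2760 kg BOD₅/d.
Biomass produced: P_X = Y_obs·Q·ΔS = 0.3162 × 2760 ≈ 872.6 kg VSS/d.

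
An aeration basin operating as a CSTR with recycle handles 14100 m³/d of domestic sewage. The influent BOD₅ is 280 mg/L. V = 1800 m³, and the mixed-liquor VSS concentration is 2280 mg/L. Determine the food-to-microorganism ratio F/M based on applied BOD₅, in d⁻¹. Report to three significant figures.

F/M = Q·S₀ / (V·X) = 14100 × 280 / (1800 × 2280) = 0.9620 g BOD₅·(g VSS·d)⁻¹.

F/M ≈ 0.962 d⁻¹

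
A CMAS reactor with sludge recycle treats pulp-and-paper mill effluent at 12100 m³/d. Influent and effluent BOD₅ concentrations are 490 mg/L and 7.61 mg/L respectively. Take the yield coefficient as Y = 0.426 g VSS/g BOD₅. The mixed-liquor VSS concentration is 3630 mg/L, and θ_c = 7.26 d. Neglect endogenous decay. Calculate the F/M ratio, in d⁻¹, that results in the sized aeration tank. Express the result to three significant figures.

Biomass mass balance (decay neglected): V·X = Y·Q·(S₀ − S)·θ_c, so V = 0.426 × 12100 × (490 − 7.61) × 7.26 / 3630 = 4973 m³.
F/M = Q·S₀ / (V·X) = 12100 × 490 / (4973 × 3630) = 0.3284 g BOD₅·(g VSS·d)⁻¹.

F/M ≈ 0.328 d⁻¹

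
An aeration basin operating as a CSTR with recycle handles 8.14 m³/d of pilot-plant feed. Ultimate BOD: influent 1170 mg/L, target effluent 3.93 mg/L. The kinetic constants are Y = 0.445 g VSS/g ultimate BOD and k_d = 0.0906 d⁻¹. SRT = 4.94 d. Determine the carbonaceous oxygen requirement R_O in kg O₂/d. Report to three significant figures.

The observed yield is Y_obs = Y/(1 + k_d·θ_c) = 0.445 / (1 + 0.0906 × 4.94) = 0.445 / 1.448 = 0.3074 g VSS per g ultimate BOD removed.
ΔS = 1170 − 3.93 = 1166 mg/L, so the substrate removal rate is 8.14 × 1166/1000 = 9.492 kg ultimate BOD/d.
P_X = Y_obs·Q·(S₀ − S) = 0.3074 × 9.492 = 2.918 kg VSS/d.
R_O = Q·(S₀ − S) − 1.42·P_X = 9.492 − 1.42 × 2.918 = 5.348 kg O₂/d.

R_O ≈ 5.35 kg O₂/d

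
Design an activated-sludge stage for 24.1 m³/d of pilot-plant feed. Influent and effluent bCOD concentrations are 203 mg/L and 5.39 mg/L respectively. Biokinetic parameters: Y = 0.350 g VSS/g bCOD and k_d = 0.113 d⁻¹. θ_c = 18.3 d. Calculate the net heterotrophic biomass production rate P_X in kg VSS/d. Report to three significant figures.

The observed yield is Y_obs = Y/(1 + k_d·θ_c) = 0.350 / (1 + 0.113 × 18.3) = 0.350 / 3.068 = 0.1141 g VSS per g bCOD removed.
Mass of bCOD removed per day: Q(S₀ − S) = 24.1 × 197.6 g/m³ = 4.762 kg/d.
So the net sludge growth is P_X = 0.1141 × 4.762 = 0.5433 kg VSS/d.

P_X ≈ 0.543 kg VSS/d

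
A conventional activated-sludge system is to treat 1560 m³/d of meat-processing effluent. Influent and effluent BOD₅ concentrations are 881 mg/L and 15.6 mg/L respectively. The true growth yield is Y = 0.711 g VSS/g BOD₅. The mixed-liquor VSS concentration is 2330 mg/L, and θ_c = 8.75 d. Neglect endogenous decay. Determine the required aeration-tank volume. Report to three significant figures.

V·X = Y·Q·ΔS·θ_c gives V = 0.711 × 1560 × (881 − 15.6) × 8.75 / 2330 = 3605 m³.

V ≈ 3600 m³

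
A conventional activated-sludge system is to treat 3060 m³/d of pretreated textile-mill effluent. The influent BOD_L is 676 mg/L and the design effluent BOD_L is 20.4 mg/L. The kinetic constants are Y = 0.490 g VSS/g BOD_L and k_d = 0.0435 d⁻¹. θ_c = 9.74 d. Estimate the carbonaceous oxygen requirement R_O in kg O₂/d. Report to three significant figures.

R_O ≈ 1030 kg O₂/d

Correct the yield for decay: Y_obs = Y/(1 + k_d θ_c) = 0.490 / (1 + 0.0435 × 9.74) = 0.490 / 1.424 = 0.3442.
Substrate removed = Q·(S₀ − S) = 3060 m³/d × (676 − 20.4) g/m³ = 2.01×10^6 g/d = 2006 kg/d.
Biomass synthesised: P_X = Y_obs × 2006 = 690.5 kg VSS/d.
Carbonaceous O₂ demand = substrate oxidised − cell-mass equivalent = 2006 − 1.42 × 690.5 = 1026 kg O₂/d.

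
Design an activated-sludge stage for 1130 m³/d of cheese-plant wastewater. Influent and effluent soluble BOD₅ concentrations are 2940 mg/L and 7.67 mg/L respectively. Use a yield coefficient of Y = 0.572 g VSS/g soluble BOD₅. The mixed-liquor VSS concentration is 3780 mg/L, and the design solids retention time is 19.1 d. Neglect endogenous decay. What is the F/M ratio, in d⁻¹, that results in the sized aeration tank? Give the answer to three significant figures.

F/M ≈ 0.0918 d⁻¹

With k_d = 0 the design equation reduces to V = Y Q (S₀−S) θ_c / X = 0.572 × 1130 × (2940 − 7.67) × 19.1 / 3780 = 9577 m³.
F/M = applied load / biomass = Q·S₀/(V·X) = 1130 × 2940 / (9577 × 3780) = 0.09177 d⁻¹.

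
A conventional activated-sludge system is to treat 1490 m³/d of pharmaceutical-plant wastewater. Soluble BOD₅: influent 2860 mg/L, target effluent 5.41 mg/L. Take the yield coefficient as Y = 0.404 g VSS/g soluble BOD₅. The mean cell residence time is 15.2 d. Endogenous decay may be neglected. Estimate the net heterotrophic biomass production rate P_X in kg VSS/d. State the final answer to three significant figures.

No decay correction is needed, so Y_obs = Y = 0.404.
Substrate removed = Q·(S₀ − S) = 1490 m³/d × (2860 − 5.41) g/m³ = 4.25×10^6 g/d = 4253 kg/d.
Net biomass production P_X = Y_obs × Q·(S₀ − S) = 0.4040 × 4253 = 1718 kg VSS/d.

P_X ≈ 1720 kg VSS/d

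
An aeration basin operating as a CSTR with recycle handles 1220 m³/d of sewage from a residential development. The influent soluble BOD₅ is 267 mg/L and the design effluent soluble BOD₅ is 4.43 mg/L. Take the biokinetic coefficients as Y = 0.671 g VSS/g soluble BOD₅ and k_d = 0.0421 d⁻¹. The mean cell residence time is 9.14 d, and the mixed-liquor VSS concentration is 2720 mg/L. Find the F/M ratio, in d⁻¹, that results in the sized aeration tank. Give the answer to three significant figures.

Steady-state biomass mass balance: V·X·(1 + k_d·θ_c) = Y·Q·(S₀ − S)·θ_c, so V = 0.671 × 1220 × (267 − 4.43) × 9.14 / [2720 × (1 + 0.0421 × 9.14)] = 1.96×10^6 / 3767 = 521.6 m³.
F/M = applied load / biomass = Q·S₀/(V·X) = 1220 × 267 / (521.6 × 2720) = 0.2296 d⁻¹.

F/M ≈ 0.230 d⁻¹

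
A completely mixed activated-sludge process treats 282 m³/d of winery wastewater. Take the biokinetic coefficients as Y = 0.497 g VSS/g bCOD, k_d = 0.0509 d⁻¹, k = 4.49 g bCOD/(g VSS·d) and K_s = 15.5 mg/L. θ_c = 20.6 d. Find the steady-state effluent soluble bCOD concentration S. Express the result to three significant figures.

Effluent substrate depends only on kinetics and SRT: S = K_s(1 + k_d θ_c) / [θ_c(Yk − k_d) − 1] = 15.5 × (1 + 0.0509 × 20.6) / [20.6 × (0.497 × 4.49 − 0.0509) − 1] = 31.75 / 43.92 = 0.7229 mg/L.

S ≈ 0.723 mg/L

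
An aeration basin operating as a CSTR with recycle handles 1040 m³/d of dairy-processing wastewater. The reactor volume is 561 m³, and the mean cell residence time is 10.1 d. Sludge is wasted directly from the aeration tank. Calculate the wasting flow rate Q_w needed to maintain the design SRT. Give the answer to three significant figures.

With mixed-liquor wasting, θ_c = V/Q_w, so Q_w = V/θ_c = 561.0/10.1 = 55.54 m³/d.

Q_w ≈ 55.5 m³/d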